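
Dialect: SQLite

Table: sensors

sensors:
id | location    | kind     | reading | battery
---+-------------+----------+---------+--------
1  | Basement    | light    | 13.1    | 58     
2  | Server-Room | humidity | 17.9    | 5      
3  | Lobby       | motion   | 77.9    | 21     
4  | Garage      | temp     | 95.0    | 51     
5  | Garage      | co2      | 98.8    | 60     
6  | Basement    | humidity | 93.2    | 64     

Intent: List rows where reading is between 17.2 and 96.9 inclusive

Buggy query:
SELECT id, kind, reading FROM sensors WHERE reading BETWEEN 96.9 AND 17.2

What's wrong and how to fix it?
Bug: The bounds are reversed; BETWEEN a AND b requires a <= b to match anything

Fix: Write BETWEEN 17.2 AND 96.9

Corrected query:
SELECT id, kind, reading FROM sensors WHERE reading BETWEEN 17.2 AND 96.9

Result:
id | kind     | reading
---+----------+--------
2  | humidity | 17.9   
3  | motion   | 77.9   
4  | temp     | 95     
6  | humidity | 93.2   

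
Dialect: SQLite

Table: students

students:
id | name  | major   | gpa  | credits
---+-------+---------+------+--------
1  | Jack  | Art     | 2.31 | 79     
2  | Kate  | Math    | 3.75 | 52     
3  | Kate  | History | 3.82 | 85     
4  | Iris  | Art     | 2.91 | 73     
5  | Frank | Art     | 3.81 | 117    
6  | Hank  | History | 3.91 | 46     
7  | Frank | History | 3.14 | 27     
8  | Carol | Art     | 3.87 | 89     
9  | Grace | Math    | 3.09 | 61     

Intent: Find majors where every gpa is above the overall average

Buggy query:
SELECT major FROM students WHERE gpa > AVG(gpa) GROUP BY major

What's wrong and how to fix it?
Bug: WHERE evaluates per row before aggregation, so AVG() is unavailable

Fix: Use a subquery for AVG and a HAVING MIN(...) filter so the condition holds for every row in the group

Corrected query:
SELECT major FROM students GROUP BY major HAVING MIN(gpa) > (SELECT AVG(gpa) FROM students)

Result:
(no rows)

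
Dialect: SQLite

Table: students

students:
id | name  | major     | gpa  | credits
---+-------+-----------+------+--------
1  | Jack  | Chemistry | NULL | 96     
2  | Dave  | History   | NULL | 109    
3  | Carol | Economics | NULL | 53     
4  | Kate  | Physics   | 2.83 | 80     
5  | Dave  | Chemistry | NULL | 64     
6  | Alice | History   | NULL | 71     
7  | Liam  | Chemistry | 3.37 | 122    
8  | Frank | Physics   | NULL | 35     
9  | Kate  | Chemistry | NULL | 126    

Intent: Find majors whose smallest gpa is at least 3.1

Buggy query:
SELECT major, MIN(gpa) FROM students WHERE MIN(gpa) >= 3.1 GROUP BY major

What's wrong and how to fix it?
Bug: MIN() in WHERE is a misuse of aggregate

Fix: Replace WHERE with HAVING after the GROUP BY

Corrected query:
SELECT major, MIN(gpa) FROM students GROUP BY major HAVING MIN(gpa) >= 3.1

Result:
major     | MIN(gpa)
----------+---------
Chemistry | 3.37    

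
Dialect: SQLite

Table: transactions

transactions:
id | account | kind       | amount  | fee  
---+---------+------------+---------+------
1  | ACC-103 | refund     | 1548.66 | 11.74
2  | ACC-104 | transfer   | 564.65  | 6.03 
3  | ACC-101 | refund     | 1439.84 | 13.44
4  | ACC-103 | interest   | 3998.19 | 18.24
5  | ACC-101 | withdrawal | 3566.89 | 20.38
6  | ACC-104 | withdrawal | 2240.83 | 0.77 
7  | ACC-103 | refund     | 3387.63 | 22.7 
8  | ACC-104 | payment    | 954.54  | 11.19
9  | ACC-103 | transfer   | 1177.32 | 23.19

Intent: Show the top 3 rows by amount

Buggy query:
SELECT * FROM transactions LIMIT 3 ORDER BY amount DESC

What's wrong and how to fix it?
Bug: LIMIT must come after ORDER BY

Fix: Sort with ORDER BY, then apply LIMIT

Corrected query:
SELECT * FROM transactions ORDER BY amount DESC LIMIT 3

Result:
id | account | kind       | amount  | fee  
---+---------+------------+---------+------
4  | ACC-103 | interest   | 3998.19 | 18.24
5  | ACC-101 | withdrawal | 3566.89 | 20.38
7  | ACC-103 | refund     | 3387.63 | 22.7 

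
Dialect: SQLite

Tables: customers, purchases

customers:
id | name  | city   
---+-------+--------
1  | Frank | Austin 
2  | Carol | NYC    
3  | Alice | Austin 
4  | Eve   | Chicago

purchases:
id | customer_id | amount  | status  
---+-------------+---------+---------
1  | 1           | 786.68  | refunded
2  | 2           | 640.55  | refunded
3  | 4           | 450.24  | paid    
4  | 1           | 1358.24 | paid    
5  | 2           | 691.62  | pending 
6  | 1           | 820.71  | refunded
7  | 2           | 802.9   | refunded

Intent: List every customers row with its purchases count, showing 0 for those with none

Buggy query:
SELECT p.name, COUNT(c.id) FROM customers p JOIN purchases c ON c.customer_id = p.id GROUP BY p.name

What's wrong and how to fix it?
Bug: INNER JOIN drops customers rows that have no matching purchases rows

Fix: Use LEFT JOIN so parents without children still appear (COUNT(c.id) gives 0)

Corrected query:
SELECT p.name, COUNT(c.id) FROM customers p LEFT JOIN purchases c ON c.customer_id = p.id GROUP BY p.name

Result:
name  | COUNT(c.id)
------+------------
Alice | 0          
Carol | 3          
Eve   | 1          
Frank | 3          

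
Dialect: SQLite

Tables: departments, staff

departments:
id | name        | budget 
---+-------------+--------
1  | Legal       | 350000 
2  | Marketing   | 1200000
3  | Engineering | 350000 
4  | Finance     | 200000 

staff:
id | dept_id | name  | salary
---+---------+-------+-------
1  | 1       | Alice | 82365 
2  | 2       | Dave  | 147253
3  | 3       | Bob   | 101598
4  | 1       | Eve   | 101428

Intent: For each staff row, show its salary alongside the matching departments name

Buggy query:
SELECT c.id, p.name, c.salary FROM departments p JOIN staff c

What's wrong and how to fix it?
Bug: JOIN with no ON clause produces a cartesian product; every staff row pairs with every departments row

Fix: Add ON c.dept_id = p.id to the JOIN

Corrected query:
SELECT c.id, p.name, c.salary FROM departments p JOIN staff c ON c.dept_id = p.id

Result:
id | name        | salary
---+-------------+-------
1  | Legal       | 82365 
2  | Marketing   | 147253
3  | Engineering | 101598
4  | Legal       | 101428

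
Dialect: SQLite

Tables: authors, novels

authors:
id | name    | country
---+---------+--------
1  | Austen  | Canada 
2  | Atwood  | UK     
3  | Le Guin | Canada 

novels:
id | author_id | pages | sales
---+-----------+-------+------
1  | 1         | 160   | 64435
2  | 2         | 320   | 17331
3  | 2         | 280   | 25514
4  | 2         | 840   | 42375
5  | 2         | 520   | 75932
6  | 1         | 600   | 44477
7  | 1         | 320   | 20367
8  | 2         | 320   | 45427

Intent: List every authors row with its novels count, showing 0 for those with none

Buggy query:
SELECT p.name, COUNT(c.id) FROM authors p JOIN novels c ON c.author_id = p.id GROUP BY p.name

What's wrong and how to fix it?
Bug: An inner join excludes parents with zero children

Fix: Use LEFT JOIN so parents without children still appear (COUNT(c.id) gives 0)

Corrected query:
SELECT p.name, COUNT(c.id) FROM authors p LEFT JOIN novels c ON c.author_id = p.id GROUP BY p.name

Result:
name    | COUNT(c.id)
--------+------------
Atwood  | 5          
Austen  | 3          
Le Guin | 0          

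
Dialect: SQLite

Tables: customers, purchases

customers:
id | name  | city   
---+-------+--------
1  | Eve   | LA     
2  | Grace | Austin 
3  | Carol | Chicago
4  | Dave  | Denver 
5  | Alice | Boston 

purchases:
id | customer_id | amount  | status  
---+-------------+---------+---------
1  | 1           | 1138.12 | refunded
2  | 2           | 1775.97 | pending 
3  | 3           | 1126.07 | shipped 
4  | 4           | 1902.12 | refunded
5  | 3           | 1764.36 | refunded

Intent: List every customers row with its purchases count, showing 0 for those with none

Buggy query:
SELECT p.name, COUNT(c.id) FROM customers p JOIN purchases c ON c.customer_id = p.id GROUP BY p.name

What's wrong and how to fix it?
Bug: An inner join excludes parents with zero children

Fix: Use LEFT JOIN so parents without children still appear (COUNT(c.id) gives 0)

Corrected query:
SELECT p.name, COUNT(c.id) FROM customers p LEFT JOIN purchases c ON c.customer_id = p.id GROUP BY p.name

Result:
name  | COUNT(c.id)
------+------------
Alice | 0          
Carol | 2          
Dave  | 1          
Eve   | 1          
Grace | 1          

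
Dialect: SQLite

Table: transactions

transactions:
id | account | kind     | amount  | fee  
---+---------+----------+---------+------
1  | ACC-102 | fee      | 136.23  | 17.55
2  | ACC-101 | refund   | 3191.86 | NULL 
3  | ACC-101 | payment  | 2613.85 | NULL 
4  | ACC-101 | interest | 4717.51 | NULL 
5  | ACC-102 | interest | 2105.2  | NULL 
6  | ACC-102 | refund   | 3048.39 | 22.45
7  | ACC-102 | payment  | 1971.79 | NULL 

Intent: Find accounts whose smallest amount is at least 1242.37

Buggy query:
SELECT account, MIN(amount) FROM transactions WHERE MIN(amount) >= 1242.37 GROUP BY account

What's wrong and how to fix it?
Bug: MIN() in WHERE is a misuse of aggregate

Fix: Replace WHERE with HAVING after the GROUP BY

Corrected query:
SELECT account, MIN(amount) FROM transactions GROUP BY account HAVING MIN(amount) >= 1242.37

Result:
account | MIN(amount)
--------+------------
ACC-101 | 2613.85    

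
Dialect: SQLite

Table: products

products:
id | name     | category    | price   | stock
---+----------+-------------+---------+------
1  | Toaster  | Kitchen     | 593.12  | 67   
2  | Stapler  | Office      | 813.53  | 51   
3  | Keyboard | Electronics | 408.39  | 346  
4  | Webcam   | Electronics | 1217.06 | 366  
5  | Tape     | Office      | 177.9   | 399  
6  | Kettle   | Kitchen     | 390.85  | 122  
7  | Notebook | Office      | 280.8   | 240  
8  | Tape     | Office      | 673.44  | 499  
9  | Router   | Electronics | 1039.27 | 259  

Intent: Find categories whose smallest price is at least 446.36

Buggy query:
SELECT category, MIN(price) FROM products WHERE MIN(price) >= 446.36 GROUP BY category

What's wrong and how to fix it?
Bug: Aggregates like MIN are computed per group after WHERE runs

Fix: Use HAVING for the per-group MIN condition

Corrected query:
SELECT category, MIN(price) FROM products GROUP BY category HAVING MIN(price) >= 446.36

Result:
(no rows)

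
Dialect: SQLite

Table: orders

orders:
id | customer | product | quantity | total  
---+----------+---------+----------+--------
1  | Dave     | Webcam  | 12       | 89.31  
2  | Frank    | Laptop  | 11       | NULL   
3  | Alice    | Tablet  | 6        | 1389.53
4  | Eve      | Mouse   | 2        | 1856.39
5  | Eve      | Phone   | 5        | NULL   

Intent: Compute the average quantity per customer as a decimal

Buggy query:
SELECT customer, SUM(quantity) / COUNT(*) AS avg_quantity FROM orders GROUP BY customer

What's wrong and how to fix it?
Bug: Both operands are integers, so '/' performs integer division and truncates

Fix: Multiply by 1.0 (or CAST to REAL) to force floating-point division

Corrected query:
SELECT customer, SUM(quantity) * 1.0 / COUNT(*) AS avg_quantity FROM orders GROUP BY customer

Result:
customer | avg_quantity
---------+-------------
Alice    | 6           
Dave     | 12          
Eve      | 3.5         
Frank    | 11          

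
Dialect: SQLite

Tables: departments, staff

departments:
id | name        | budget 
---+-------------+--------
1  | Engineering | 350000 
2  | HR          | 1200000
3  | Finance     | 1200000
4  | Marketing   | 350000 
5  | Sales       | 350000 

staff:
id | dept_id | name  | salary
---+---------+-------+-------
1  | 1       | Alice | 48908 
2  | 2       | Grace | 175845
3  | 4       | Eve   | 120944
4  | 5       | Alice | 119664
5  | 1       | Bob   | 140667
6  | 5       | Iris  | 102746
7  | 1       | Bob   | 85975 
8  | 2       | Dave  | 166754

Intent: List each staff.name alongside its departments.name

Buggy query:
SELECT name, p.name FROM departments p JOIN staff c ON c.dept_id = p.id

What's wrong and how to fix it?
Bug: 'name' exists in both joined tables, so the database can't tell which one is meant

Fix: Prefix ambiguous columns with the table alias

Corrected query:
SELECT c.name, p.name FROM departments p JOIN staff c ON c.dept_id = p.id

Result:
name  | name       
------+------------
Alice | Engineering
Grace | HR         
Eve   | Marketing  
Alice | Sales      
Bob   | Engineering
Iris  | Sales      
Bob   | Engineering
Dave  | HR         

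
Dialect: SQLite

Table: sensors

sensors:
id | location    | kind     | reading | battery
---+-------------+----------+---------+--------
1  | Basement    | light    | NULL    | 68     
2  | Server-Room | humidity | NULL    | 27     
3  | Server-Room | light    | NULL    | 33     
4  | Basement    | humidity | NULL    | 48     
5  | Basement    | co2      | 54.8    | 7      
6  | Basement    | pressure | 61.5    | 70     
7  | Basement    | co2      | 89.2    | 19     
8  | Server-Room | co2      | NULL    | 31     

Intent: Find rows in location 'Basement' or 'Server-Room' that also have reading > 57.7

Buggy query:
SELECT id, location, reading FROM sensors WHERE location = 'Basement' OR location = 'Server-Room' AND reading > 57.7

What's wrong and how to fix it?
Bug: AND binds tighter than OR, so this parses as location = 'Basement' OR (location = 'Server-Room' AND reading > 57.7)

Fix: Group the OR with parentheses (or use IN), then AND the threshold

Corrected query:
SELECT id, location, reading FROM sensors WHERE (location = 'Basement' OR location = 'Server-Room') AND reading > 57.7

Result:
id | location | reading
---+----------+--------
6  | Basement | 61.5   
7  | Basement | 89.2   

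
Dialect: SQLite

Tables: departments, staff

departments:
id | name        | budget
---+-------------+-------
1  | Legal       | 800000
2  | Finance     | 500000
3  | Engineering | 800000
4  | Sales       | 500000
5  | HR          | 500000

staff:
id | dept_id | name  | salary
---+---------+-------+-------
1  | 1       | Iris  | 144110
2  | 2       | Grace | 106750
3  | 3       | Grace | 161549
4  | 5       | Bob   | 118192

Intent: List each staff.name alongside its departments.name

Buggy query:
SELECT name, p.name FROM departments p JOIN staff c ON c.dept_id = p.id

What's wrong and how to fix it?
Bug: 'name' exists in both joined tables, so the database can't tell which one is meant

Fix: Qualify the column with its table alias (c.name)

Corrected query:
SELECT c.name, p.name FROM departments p JOIN staff c ON c.dept_id = p.id

Result:
name  | name       
------+------------
Iris  | Legal      
Grace | Finance    
Grace | Engineering
Bob   | HR         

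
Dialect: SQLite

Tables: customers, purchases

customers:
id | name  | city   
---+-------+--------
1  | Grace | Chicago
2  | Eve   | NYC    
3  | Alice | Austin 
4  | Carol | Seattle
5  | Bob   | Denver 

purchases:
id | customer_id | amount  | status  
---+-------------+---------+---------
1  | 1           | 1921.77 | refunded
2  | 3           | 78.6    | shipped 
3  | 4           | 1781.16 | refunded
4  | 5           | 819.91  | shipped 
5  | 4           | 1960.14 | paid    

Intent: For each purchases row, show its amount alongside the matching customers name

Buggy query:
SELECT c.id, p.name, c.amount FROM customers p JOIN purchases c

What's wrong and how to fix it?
Bug: JOIN with no ON clause produces a cartesian product; every purchases row pairs with every customers row

Fix: Specify the join condition linking the foreign key to the parent id

Corrected query:
SELECT c.id, p.name, c.amount FROM customers p JOIN purchases c ON c.customer_id = p.id

Result:
id | name  | amount 
---+-------+--------
1  | Grace | 1921.77
2  | Alice | 78.6   
3  | Carol | 1781.16
4  | Bob   | 819.91 
5  | Carol | 1960.14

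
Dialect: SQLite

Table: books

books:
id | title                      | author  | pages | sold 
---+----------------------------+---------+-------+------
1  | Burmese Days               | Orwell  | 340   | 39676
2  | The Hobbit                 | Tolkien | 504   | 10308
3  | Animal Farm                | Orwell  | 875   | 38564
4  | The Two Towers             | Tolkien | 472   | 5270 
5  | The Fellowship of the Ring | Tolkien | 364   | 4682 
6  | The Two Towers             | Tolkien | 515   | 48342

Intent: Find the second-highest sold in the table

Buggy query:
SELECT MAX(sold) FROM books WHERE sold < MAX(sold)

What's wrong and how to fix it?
Bug: The inner MAX is an aggregate inside WHERE, which is not allowed

Fix: Compute the overall MAX in a subquery, then take MAX of rows below it

Corrected query:
SELECT MAX(sold) FROM books WHERE sold < (SELECT MAX(sold) FROM books)

Result:
MAX(sold)
---------
39676    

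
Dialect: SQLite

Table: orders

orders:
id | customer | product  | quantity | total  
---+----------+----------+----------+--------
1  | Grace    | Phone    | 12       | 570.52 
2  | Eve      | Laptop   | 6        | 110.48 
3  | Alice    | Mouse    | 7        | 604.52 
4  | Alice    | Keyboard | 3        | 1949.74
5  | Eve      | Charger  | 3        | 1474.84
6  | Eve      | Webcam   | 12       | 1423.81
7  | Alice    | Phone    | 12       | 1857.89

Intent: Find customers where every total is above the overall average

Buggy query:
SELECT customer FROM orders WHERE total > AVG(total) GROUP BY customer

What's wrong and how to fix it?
Bug: AVG() is an aggregate; it can't sit directly in WHERE

Fix: Compute the overall average in a scalar subquery and compare each group's MIN against it in HAVING

Corrected query:
SELECT customer FROM orders GROUP BY customer HAVING MIN(total) > (SELECT AVG(total) FROM orders)

Result:
(no rows)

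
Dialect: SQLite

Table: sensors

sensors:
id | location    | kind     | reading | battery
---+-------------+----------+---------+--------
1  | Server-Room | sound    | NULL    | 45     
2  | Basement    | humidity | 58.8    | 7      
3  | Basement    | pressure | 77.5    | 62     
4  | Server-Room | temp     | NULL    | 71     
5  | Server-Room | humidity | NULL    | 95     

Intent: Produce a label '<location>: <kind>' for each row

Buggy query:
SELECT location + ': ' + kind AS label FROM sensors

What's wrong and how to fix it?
Bug: SQLite uses || for string concatenation; + coerces text to numbers (yielding 0)

Fix: Use the || operator for string concatenation

Corrected query:
SELECT location || ': ' || kind AS label FROM sensors

Result:
label                
---------------------
Server-Room: sound   
Basement: humidity   
Basement: pressure   
Server-Room: temp    
Server-Room: humidity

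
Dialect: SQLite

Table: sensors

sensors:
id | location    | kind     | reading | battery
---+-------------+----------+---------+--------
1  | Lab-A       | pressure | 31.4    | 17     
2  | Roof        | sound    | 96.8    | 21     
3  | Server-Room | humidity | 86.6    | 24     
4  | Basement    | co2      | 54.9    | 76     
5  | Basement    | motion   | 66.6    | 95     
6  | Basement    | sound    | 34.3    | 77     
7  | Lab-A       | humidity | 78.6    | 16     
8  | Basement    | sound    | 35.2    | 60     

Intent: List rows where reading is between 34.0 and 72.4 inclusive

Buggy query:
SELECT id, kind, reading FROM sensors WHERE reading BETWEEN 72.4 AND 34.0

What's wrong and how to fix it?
Bug: BETWEEN expects the lower bound first; with 72.4 AND 34.0 the range is empty

Fix: Swap the bounds so the smaller value comes first

Corrected query:
SELECT id, kind, reading FROM sensors WHERE reading BETWEEN 34.0 AND 72.4

Result:
id | kind   | reading
---+--------+--------
4  | co2    | 54.9   
5  | motion | 66.6   
6  | sound  | 34.3   
8  | sound  | 35.2   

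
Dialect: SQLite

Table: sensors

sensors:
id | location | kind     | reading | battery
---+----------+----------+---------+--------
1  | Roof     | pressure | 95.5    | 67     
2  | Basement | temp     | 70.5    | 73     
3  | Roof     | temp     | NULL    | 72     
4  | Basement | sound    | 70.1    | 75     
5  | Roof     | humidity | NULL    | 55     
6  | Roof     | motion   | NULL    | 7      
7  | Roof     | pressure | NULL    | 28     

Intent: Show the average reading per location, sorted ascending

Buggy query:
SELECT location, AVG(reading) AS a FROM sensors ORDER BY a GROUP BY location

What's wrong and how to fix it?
Bug: GROUP BY must precede ORDER BY

Fix: Move ORDER BY to the end, after GROUP BY

Corrected query:
SELECT location, AVG(reading) AS a FROM sensors GROUP BY location ORDER BY a

Result:
location | a   
---------+-----
Basement | 70.3
Roof     | 95.5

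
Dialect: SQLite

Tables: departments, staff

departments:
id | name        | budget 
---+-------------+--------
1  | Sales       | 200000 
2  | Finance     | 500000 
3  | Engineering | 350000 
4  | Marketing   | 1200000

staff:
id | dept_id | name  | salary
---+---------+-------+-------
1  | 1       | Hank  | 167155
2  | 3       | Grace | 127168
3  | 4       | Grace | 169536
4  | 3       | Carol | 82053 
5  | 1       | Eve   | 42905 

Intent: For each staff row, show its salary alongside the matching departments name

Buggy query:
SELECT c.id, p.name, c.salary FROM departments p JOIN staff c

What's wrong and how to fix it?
Bug: Missing join condition: each staff row is matched to all departments rows instead of just its own

Fix: Specify the join condition linking the foreign key to the parent id

Corrected query:
SELECT c.id, p.name, c.salary FROM departments p JOIN staff c ON c.dept_id = p.id

Result:
id | name        | salary
---+-------------+-------
1  | Sales       | 167155
2  | Engineering | 127168
3  | Marketing   | 169536
4  | Engineering | 82053 
5  | Sales       | 42905 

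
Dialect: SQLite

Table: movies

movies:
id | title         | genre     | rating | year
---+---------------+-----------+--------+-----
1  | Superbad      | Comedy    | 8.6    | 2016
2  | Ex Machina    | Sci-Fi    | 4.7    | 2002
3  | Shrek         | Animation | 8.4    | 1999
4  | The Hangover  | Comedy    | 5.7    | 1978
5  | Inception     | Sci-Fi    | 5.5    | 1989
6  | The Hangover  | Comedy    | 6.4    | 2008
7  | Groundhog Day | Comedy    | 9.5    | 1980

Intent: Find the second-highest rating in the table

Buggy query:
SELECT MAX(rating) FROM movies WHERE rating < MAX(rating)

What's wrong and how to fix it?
Bug: The inner MAX is an aggregate inside WHERE, which is not allowed

Fix: Compute the overall MAX in a subquery, then take MAX of rows below it

Corrected query:
SELECT MAX(rating) FROM movies WHERE rating < (SELECT MAX(rating) FROM movies)

Result:
MAX(rating)
-----------
8.6        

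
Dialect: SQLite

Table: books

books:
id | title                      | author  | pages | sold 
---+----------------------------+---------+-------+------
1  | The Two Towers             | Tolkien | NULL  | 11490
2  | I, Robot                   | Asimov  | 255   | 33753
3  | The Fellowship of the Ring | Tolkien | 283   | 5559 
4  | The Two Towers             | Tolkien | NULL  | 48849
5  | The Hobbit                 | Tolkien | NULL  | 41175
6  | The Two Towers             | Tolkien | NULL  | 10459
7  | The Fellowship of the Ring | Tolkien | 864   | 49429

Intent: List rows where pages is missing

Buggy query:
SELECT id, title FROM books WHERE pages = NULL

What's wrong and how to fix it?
Bug: '= NULL' is always unknown in SQL three-valued logic, so no rows match

Fix: Replace '= NULL' with 'IS NULL'

Corrected query:
SELECT id, title FROM books WHERE pages IS NULL

Result:
id | title         
---+---------------
1  | The Two Towers
4  | The Two Towers
5  | The Hobbit    
6  | The Two Towers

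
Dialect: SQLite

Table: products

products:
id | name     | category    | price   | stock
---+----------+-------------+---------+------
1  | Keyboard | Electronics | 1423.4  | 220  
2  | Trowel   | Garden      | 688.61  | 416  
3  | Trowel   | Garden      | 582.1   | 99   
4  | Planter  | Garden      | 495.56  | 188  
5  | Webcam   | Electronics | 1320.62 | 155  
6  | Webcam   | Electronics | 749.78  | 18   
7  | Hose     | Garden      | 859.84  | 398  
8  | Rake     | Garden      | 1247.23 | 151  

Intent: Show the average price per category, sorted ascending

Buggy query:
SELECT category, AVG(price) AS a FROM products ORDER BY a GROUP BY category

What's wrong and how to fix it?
Bug: GROUP BY must precede ORDER BY

Fix: Reorder: SELECT … FROM … GROUP BY … ORDER BY …

Corrected query:
SELECT category, AVG(price) AS a FROM products GROUP BY category ORDER BY a

Result:
category    | a      
------------+--------
Garden      | 774.668
Electronics | 1164.6 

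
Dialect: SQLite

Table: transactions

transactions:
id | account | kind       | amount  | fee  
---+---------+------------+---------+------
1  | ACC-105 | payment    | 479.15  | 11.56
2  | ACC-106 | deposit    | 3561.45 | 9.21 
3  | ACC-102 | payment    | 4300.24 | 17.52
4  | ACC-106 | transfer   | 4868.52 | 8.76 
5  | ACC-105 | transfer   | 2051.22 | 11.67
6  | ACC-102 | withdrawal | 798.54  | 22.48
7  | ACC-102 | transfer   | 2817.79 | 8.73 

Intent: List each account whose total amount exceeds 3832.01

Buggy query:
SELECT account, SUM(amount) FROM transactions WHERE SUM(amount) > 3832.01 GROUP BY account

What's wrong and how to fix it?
Bug: Aggregate functions cannot appear in a WHERE clause

Fix: Move the aggregate condition to a HAVING clause

Corrected query:
SELECT account, SUM(amount) FROM transactions GROUP BY account HAVING SUM(amount) > 3832.01

Result:
account | SUM(amount)
--------+------------
ACC-102 | 7916.57    
ACC-106 | 8429.97    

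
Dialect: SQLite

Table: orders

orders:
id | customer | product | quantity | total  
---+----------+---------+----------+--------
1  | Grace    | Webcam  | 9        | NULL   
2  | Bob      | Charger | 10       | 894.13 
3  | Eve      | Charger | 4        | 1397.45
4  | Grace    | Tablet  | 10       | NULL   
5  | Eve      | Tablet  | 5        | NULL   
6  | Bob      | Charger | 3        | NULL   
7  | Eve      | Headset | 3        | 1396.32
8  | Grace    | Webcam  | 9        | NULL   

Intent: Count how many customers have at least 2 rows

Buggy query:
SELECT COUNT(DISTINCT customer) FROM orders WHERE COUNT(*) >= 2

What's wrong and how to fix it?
Bug: COUNT(*) cannot appear in WHERE; the per-group count doesn't exist yet

Fix: Group first with HAVING COUNT(*) >= 2, then COUNT the resulting groups

Corrected query:
SELECT COUNT(*) FROM (SELECT customer FROM orders GROUP BY customer HAVING COUNT(*) >= 2)

Result:
COUNT(*)
--------
3       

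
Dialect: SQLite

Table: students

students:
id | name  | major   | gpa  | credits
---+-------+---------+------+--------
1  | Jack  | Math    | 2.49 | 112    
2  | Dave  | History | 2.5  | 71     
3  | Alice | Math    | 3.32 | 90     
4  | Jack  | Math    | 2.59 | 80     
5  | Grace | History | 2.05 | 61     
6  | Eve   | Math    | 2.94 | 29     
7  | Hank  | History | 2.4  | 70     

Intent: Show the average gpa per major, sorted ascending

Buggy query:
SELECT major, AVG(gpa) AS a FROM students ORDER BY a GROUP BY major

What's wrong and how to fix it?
Bug: GROUP BY must precede ORDER BY

Fix: Reorder: SELECT … FROM … GROUP BY … ORDER BY …

Corrected query:
SELECT major, AVG(gpa) AS a FROM students GROUP BY major ORDER BY a

Result:
major   | a       
--------+---------
History | 2.316667
Math    | 2.835   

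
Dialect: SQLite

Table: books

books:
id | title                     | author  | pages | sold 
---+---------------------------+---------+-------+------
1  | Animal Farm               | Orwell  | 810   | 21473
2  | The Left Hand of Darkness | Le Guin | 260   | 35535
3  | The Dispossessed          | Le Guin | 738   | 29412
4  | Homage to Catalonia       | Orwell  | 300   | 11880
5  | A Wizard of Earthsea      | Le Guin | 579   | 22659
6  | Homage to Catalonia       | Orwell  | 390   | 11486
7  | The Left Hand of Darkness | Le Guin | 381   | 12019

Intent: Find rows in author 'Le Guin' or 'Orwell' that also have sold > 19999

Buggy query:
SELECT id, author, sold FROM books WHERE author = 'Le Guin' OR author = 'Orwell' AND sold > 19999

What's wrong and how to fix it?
Bug: AND binds tighter than OR, so this parses as author = 'Le Guin' OR (author = 'Orwell' AND sold > 19999)

Fix: Group the OR with parentheses (or use IN), then AND the threshold

Corrected query:
SELECT id, author, sold FROM books WHERE (author = 'Le Guin' OR author = 'Orwell') AND sold > 19999

Result:
id | author  | sold 
---+---------+------
1  | Orwell  | 21473
2  | Le Guin | 35535
3  | Le Guin | 29412
5  | Le Guin | 22659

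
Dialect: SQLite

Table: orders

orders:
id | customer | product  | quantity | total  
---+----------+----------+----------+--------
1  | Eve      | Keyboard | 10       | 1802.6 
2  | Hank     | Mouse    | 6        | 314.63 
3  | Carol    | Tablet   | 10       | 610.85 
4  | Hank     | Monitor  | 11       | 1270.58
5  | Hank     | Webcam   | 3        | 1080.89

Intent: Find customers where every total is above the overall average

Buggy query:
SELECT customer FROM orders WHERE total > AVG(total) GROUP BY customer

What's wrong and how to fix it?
Bug: WHERE evaluates per row before aggregation, so AVG() is unavailable

Fix: Compute the overall average in a scalar subquery and compare each group's MIN against it in HAVING

Corrected query:
SELECT customer FROM orders GROUP BY customer HAVING MIN(total) > (SELECT AVG(total) FROM orders)

Result:
customer
--------
Eve     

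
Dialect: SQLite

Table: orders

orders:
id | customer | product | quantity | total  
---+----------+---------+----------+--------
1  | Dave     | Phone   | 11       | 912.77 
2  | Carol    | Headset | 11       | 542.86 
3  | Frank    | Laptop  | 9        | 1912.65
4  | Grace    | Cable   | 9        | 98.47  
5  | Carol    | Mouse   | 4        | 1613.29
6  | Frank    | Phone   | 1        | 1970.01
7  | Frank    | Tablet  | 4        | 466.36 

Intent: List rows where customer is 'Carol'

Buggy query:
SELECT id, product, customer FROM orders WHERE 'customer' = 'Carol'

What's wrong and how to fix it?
Bug: 'customer' in single quotes is a string literal, not the column; the comparison is literal-vs-literal and never true

Fix: Remove the quotes around the column name (or use double quotes for an identifier)

Corrected query:
SELECT id, product, customer FROM orders WHERE customer = 'Carol'

Result:
id | product | customer
---+---------+---------
2  | Headset | Carol   
5  | Mouse   | Carol   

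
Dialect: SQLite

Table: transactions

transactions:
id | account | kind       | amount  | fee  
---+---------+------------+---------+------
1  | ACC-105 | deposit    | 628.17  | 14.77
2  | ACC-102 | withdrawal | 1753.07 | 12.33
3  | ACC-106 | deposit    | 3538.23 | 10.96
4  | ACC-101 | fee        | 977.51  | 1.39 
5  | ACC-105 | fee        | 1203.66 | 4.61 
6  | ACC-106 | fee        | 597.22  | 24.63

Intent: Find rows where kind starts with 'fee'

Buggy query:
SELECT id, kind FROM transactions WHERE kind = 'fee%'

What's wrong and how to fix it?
Bug: '=' compares the literal string including the % character; pattern matching needs LIKE

Fix: Replace '=' with LIKE so 'fee%' is treated as a pattern

Corrected query:
SELECT id, kind FROM transactions WHERE kind LIKE 'fee%'

Result:
id | kind
---+-----
4  | fee 
5  | fee 
6  | fee 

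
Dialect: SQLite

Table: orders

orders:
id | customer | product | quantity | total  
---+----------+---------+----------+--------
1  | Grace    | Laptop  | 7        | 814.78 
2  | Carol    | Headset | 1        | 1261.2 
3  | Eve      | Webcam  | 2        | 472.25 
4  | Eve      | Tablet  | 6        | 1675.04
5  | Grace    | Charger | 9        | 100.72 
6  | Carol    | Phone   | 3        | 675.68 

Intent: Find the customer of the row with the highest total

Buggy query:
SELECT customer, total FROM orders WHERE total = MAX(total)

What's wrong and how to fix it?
Bug: MAX(total) is an aggregate and cannot be used directly in WHERE

Fix: Wrap MAX in a scalar subquery so WHERE compares against a single value

Corrected query:
SELECT customer, total FROM orders WHERE total = (SELECT MAX(total) FROM orders)

Result:
customer | total  
---------+--------
Eve      | 1675.04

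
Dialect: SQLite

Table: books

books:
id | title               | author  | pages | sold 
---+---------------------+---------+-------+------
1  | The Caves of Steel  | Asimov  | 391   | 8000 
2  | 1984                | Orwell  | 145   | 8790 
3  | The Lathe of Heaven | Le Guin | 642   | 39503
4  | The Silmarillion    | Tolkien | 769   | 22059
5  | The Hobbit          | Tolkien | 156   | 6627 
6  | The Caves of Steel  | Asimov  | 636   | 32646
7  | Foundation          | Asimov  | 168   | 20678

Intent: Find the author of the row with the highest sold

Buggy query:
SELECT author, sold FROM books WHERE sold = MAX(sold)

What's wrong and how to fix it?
Bug: MAX(sold) is an aggregate and cannot be used directly in WHERE

Fix: Use a subquery: WHERE sold = (SELECT MAX(sold) FROM books)

Corrected query:
SELECT author, sold FROM books WHERE sold = (SELECT MAX(sold) FROM books)

Result:
author  | sold 
--------+------
Le Guin | 39503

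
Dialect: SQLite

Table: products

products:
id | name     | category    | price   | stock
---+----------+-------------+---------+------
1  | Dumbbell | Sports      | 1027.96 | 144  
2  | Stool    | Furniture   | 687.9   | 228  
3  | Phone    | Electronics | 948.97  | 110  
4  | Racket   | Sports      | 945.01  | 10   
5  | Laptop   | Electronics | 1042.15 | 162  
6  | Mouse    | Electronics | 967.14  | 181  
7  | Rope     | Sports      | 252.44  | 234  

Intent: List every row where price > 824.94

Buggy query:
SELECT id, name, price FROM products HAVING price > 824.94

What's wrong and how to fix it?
Bug: HAVING filters the output of aggregation, but this query has no GROUP BY and no aggregate functions, so SQLite rejects it (HAVING clause on a non-aggregate query); the condition here is per row

Fix: Replace HAVING with WHERE since the condition applies to individual rows

Corrected query:
SELECT id, name, price FROM products WHERE price > 824.94

Result:
id | name     | price  
---+----------+--------
1  | Dumbbell | 1027.96
3  | Phone    | 948.97 
4  | Racket   | 945.01 
5  | Laptop   | 1042.15
6  | Mouse    | 967.14 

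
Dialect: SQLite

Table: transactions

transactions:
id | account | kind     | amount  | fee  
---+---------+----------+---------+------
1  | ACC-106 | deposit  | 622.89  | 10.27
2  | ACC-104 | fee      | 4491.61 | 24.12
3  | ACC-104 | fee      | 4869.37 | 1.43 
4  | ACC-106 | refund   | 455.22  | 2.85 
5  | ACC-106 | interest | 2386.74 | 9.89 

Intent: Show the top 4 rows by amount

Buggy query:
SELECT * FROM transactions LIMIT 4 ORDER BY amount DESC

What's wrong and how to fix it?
Bug: ORDER BY cannot follow LIMIT; LIMIT is the final clause

Fix: Swap the clauses: ORDER BY first, then LIMIT

Corrected query:
SELECT * FROM transactions ORDER BY amount DESC LIMIT 4

Result:
id | account | kind     | amount  | fee  
---+---------+----------+---------+------
3  | ACC-104 | fee      | 4869.37 | 1.43 
2  | ACC-104 | fee      | 4491.61 | 24.12
5  | ACC-106 | interest | 2386.74 | 9.89 
1  | ACC-106 | deposit  | 622.89  | 10.27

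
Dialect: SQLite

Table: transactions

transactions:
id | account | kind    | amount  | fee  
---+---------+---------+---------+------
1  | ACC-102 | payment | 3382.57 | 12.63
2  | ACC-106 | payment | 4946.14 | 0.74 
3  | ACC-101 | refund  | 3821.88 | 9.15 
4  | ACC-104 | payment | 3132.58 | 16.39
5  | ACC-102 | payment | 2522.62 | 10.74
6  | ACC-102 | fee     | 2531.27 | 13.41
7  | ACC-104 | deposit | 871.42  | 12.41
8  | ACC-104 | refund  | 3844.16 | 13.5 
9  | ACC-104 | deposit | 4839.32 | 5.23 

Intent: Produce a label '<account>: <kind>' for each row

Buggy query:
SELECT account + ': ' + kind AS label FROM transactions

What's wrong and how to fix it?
Bug: SQLite uses || for string concatenation; + coerces text to numbers (yielding 0)

Fix: Replace + with || to concatenate text

Corrected query:
SELECT account || ': ' || kind AS label FROM transactions

Result:
label           
----------------
ACC-102: payment
ACC-106: payment
ACC-101: refund 
ACC-104: payment
ACC-102: payment
ACC-102: fee    
ACC-104: deposit
ACC-104: refund 
ACC-104: deposit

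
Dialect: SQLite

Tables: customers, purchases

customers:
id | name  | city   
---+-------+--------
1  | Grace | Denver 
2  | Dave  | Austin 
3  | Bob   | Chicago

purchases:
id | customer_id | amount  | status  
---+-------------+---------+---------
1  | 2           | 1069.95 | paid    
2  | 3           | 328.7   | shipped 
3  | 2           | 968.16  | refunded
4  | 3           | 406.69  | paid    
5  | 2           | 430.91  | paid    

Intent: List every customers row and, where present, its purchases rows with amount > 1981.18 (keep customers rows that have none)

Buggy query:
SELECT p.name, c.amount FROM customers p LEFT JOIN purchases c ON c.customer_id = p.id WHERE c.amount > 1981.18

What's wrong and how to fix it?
Bug: Filtering c.amount in WHERE discards the NULL rows produced by LEFT JOIN, turning it into an inner join

Fix: Put 'c.amount > 1981.18' in the JOIN's ON clause instead of WHERE

Corrected query:
SELECT p.name, c.amount FROM customers p LEFT JOIN purchases c ON c.customer_id = p.id AND c.amount > 1981.18

Result:
name  | amount
------+-------
Grace | NULL  
Dave  | NULL  
Bob   | NULL  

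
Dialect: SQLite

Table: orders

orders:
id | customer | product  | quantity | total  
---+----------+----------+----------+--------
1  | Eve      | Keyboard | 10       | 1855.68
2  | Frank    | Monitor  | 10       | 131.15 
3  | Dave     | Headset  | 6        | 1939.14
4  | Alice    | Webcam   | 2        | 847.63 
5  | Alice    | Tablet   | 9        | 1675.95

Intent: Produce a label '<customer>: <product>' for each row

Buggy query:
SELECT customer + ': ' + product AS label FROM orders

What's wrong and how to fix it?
Bug: '+' is numeric addition; on text columns SQLite converts them to 0 instead of concatenating

Fix: Use the || operator for string concatenation

Corrected query:
SELECT customer || ': ' || product AS label FROM orders

Result:
label         
--------------
Eve: Keyboard 
Frank: Monitor
Dave: Headset 
Alice: Webcam 
Alice: Tablet 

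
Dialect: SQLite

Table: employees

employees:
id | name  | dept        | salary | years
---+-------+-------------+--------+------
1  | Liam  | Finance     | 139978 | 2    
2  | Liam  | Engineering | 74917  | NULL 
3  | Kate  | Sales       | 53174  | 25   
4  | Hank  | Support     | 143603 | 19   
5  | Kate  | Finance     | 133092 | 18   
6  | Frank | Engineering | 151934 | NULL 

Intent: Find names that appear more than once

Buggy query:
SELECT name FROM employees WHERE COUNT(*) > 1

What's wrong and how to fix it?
Bug: WHERE can't reference COUNT(*); aggregates are computed after WHERE

Fix: GROUP BY name, then filter groups with HAVING COUNT(*) > 1

Corrected query:
SELECT name FROM employees GROUP BY name HAVING COUNT(*) > 1

Result:
name
----
Kate
Liam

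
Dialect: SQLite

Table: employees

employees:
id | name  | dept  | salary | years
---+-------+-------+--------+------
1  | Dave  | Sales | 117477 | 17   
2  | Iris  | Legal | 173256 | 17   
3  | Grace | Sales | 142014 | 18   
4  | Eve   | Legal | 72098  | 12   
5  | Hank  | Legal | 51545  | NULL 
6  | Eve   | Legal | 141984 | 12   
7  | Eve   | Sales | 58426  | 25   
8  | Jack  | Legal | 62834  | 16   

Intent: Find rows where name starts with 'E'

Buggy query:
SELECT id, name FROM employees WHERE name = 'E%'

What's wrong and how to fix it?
Bug: Wildcards only work with LIKE; '=' treats '%' as a literal character

Fix: Use LIKE for wildcard pattern matching

Corrected query:
SELECT id, name FROM employees WHERE name LIKE 'E%'

Result:
id | name
---+-----
4  | Eve 
6  | Eve 
7  | Eve 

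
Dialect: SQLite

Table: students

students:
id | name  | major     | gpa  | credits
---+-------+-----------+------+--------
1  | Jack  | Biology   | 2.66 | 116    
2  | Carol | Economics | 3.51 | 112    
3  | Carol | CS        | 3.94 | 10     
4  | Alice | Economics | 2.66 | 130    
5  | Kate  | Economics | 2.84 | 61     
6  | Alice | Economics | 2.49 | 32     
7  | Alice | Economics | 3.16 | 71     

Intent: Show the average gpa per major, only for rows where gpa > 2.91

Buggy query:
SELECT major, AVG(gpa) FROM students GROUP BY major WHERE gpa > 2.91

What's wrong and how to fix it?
Bug: WHERE cannot follow GROUP BY

Fix: Place WHERE between FROM and GROUP BY

Corrected query:
SELECT major, AVG(gpa) FROM students WHERE gpa > 2.91 GROUP BY major

Result:
major     | AVG(gpa)
----------+---------
CS        | 3.94    
Economics | 3.335   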